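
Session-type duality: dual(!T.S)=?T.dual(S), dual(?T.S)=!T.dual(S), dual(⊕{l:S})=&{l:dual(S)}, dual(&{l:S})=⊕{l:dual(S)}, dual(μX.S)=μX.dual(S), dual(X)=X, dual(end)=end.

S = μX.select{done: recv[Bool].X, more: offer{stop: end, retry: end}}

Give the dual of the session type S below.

μX → μX  (μ self-dual)
  select{done,more} → offer{done,more}  (select→offer)
    case done:
      recv[Bool] → send[Bool]
        X ↦ X
    case more:
      offer{stop,retry} → select{stop,retry}  (external→internal)
        case stop:
          end ↦ end
        case retry:
          end ↦ end

μX.offer{done: send[Bool].X, more: select{stop: end, retry: end}}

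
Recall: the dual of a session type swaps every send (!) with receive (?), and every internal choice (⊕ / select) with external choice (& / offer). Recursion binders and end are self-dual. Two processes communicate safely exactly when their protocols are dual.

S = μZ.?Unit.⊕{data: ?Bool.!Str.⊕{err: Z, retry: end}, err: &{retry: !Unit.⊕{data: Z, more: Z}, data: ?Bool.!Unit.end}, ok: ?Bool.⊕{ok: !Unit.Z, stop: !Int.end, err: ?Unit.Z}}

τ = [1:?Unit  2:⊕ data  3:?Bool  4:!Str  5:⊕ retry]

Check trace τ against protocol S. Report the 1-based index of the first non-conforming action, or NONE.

NONE

@1 ?Unit  ✓  residual = ⊕{data: ?Bool.!Str.⊕{err: μZ.…, retry: end}, err: &{retry: !Unit.⊕{data: μZ.…, more: μZ.…}, data: ?Bool.!Unit.end}, ok: ?Bool.⊕{ok: !Unit.μZ.…, stop: !Int.end, err: ?Unit.μZ.…}}
@2 ⊕ data  ✓  residual = ?Bool.!Str.⊕{err: μZ.…, retry: end}
@3 ?Bool  ✓  residual = !Str.⊕{err: μZ.…, retry: end}
@4 !Str  ✓  residual = ⊕{err: μZ.…, retry: end}
@5 ⊕ retry  ✓  residual = end
all 5 steps conform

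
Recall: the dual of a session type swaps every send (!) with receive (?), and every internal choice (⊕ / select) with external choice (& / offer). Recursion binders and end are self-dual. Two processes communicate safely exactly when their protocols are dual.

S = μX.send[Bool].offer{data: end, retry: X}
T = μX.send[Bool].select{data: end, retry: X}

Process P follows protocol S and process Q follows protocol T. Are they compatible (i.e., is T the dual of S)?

NO

μX | μX  ok (μ self-dual)
  send[Bool] | send[Bool]  ✗ same direction on both sides — not dual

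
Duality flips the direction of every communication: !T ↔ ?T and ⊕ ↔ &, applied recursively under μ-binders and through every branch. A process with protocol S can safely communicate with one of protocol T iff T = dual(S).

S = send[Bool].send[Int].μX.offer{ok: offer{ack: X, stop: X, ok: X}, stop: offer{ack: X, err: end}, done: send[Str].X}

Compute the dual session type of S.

recv[Bool].recv[Int].μX.select{ok: select{ack: X, stop: X, ok: X}, stop: select{ack: X, err: end}, done: recv[Str].X}

send[Bool] → recv[Bool]
  send[Int] → recv[Int]
    μX → μX  (binder kept)
      offer{ok,stop,done} → select{ok,stop,done}  (offer→select)
        [ok]
          offer{ack,stop,ok} → select{ack,stop,ok}  (offer→select)
            [ack]
              X self-dual
            [stop]
              X self-dual
            [ok]
              X self-dual
        [stop]
          offer{ack,err} → select{ack,err}  (offer→select)
            [ack]
              X self-dual
            [err]
              end self-dual
        [done]
          send[Str] → recv[Str]
            X self-dual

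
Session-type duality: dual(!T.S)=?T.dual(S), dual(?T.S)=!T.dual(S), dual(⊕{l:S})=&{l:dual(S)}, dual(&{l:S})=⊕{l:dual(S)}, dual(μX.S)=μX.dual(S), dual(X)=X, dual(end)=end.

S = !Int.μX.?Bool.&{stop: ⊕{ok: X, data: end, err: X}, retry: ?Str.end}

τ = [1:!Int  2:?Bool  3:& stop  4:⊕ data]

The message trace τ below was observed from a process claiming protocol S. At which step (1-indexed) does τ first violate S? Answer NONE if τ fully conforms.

NONE

[1] !Int  ok  state: μX.…
[2] ?Bool  ok  state: &{stop: ⊕{ok: μX.…, data: end, err: μX.…}, retry: ?Str.end}
[3] & stop  ok  state: ⊕{ok: μX.…, data: end, err: μX.…}
[4] ⊕ data  ok  state: end
all 4 steps conform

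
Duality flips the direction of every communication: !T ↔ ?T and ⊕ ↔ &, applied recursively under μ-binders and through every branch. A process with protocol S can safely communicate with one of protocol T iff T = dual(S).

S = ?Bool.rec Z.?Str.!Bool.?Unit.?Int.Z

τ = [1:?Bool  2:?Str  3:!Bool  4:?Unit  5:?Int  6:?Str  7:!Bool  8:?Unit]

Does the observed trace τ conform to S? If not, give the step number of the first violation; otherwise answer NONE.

@1 ?Bool  ✓  residual = rec Z.…
@2 ?Str  ✓  residual = !Bool.?Unit.?Int.rec Z.…
@3 !Bool  ✓  residual = ?Unit.?Int.rec Z.…
@4 ?Unit  ✓  residual = ?Int.rec Z.…
@5 ?Int  ✓  residual = rec Z.…
@6 ?Str  ✓  residual = !Bool.?Unit.?Int.rec Z.…
@7 !Bool  ✓  residual = ?Unit.?Int.rec Z.…
@8 ?Unit  ✓  residual = ?Int.rec Z.…
τ conforms to S (length 8)

NONE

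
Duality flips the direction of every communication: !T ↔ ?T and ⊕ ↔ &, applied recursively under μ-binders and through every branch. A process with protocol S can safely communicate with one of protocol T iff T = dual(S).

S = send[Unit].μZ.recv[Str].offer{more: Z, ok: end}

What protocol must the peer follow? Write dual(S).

recv[Unit].μZ.send[Str].select{more: Z, ok: end}

send[Unit] = recv[Unit]
  μZ = μZ  (binder kept)
    recv[Str] = send[Str]
      offer{more,ok} = select{more,ok}  (external→internal)
        [more]
          Z ↦ Z
        [ok]
          end ↦ end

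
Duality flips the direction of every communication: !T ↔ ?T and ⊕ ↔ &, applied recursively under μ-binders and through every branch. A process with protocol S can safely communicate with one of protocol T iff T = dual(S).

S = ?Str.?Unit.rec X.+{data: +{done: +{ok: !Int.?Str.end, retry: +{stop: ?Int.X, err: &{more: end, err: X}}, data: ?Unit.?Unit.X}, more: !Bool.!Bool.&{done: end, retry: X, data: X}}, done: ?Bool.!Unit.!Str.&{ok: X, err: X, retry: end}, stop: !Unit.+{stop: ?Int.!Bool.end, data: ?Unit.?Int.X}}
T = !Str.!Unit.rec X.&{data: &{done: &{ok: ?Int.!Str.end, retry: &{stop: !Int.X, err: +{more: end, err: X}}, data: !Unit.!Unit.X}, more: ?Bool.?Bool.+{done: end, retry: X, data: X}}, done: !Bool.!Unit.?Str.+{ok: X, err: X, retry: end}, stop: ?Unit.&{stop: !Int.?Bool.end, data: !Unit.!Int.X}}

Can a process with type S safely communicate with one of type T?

?Str vs !Str  match
  ?Unit vs !Unit  match
    rec X vs rec X  match (rec unchanged)
      +{data,done,stop} vs &{data,done,stop}  match label sets agree
        case data:
          +{done,more} vs &{done,more}  match label sets agree
            case done:
              +{ok,retry,data} vs &{ok,retry,data}  match label sets agree
                case ok:
                  !Int vs ?Int  match
                    ?Str vs !Str  match
                      end vs end  match
                case retry:
                  +{stop,err} vs &{stop,err}  match label sets agree
                    case stop:
                      ?Int vs !Int  match
                        X vs X  match
                    case err:
                      &{more,err} vs +{more,err}  match label sets agree
                        case more:
                          end vs end  match
                        case err:
                          X vs X  match
                case data:
                  ?Unit vs !Unit  match
                    ?Unit vs !Unit  match
                      X vs X  match
            case more:
              !Bool vs ?Bool  match
                !Bool vs ?Bool  match
                  &{done,retry,data} vs +{done,retry,data}  match label sets agree
                    case done:
                      end vs end  match
                    case retry:
                      X vs X  match
                    case data:
                      X vs X  match
        case done:
          ?Bool vs !Bool  match
            !Unit vs !Unit  ✗ same direction on both sides — not dual

NO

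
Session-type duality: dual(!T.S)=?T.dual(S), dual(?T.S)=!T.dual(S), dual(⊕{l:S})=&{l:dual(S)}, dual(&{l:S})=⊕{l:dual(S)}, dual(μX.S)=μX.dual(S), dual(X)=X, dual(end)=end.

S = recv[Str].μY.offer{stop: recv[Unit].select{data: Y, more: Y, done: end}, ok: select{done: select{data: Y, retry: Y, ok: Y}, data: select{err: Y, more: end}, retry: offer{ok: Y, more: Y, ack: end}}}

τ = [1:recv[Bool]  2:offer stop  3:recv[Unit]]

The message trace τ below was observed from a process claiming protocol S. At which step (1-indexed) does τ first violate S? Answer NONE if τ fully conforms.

1

@1 got recv[Bool], protocol expects recv[Str]  ✗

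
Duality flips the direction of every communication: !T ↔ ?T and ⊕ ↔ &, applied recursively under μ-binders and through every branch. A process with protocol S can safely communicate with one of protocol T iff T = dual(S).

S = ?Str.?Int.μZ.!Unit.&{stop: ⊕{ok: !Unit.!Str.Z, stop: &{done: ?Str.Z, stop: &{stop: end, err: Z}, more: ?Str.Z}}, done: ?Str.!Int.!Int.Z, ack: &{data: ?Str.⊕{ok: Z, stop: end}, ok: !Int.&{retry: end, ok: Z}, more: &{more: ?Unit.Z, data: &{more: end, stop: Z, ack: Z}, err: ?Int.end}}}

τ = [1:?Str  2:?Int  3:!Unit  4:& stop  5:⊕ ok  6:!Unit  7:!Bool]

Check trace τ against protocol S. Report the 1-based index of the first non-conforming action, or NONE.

@1 ?Str  ok  residual = ?Int.μZ.…
@2 ?Int  ok  residual = μZ.…
@3 !Unit  ok  residual = &{stop: ⊕{ok: !Unit.!Str.μZ.…, stop: &{done: ?Str.μZ.…, stop: &{stop: end, err: μZ.…}, more: ?Str.μZ.…}}, done: ?Str.!Int.!Int.μZ.…, ack: &{data: ?Str.⊕{ok: μZ.…, stop: end}, ok: !Int.&{retry: end, ok: μZ.…}, more: &{more: ?Unit.μZ.…, data: &{more: end, stop: μZ.…, ack: μZ.…}, err: ?Int.end}}}
@4 & stop  ok  residual = ⊕{ok: !Unit.!Str.μZ.…, stop: &{done: ?Str.μZ.…, stop: &{stop: end, err: μZ.…}, more: ?Str.μZ.…}}
@5 ⊕ ok  ok  residual = !Unit.!Str.μZ.…
@6 !Unit  ok  residual = !Str.μZ.…
@7 got !Bool, protocol expects !Str  ✗

7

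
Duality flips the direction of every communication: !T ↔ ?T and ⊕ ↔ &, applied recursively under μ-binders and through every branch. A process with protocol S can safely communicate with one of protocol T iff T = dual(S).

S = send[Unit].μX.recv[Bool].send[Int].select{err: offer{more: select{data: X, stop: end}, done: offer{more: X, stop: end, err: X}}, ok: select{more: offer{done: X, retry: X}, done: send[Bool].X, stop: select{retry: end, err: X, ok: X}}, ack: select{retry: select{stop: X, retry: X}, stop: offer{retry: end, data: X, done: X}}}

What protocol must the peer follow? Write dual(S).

recv[Unit].μX.send[Bool].recv[Int].offer{err: select{more: offer{data: X, stop: end}, done: select{more: X, stop: end, err: X}}, ok: offer{more: select{done: X, retry: X}, done: recv[Bool].X, stop: offer{retry: end, err: X, ok: X}}, ack: offer{retry: offer{stop: X, retry: X}, stop: select{retry: end, data: X, done: X}}}

send[Unit] ↦ recv[Unit]
  μX ↦ μX  (rec unchanged)
    recv[Bool] ↦ send[Bool]
      send[Int] ↦ recv[Int]
        select{err,ok,ack} ↦ offer{err,ok,ack}  (internal→external)
          case err:
            offer{more,done} ↦ select{more,done}  (external→internal)
              case more:
                select{data,stop} ↦ offer{data,stop}  (internal→external)
                  case data:
                    X ↦ X
                  case stop:
                    end ↦ end
              case done:
                offer{more,stop,err} ↦ select{more,stop,err}  (external→internal)
                  case more:
                    X ↦ X
                  case stop:
                    end ↦ end
                  case err:
                    X ↦ X
          case ok:
            select{more,done,stop} ↦ offer{more,done,stop}  (internal→external)
              case more:
                offer{done,retry} ↦ select{done,retry}  (external→internal)
                  case done:
                    X ↦ X
                  case retry:
                    X ↦ X
              case done:
                send[Bool] ↦ recv[Bool]
                  X ↦ X
              case stop:
                select{retry,err,ok} ↦ offer{retry,err,ok}  (internal→external)
                  case retry:
                    end ↦ end
                  case err:
                    X ↦ X
                  case ok:
                    X ↦ X
          case ack:
            select{retry,stop} ↦ offer{retry,stop}  (internal→external)
              case retry:
                select{stop,retry} ↦ offer{stop,retry}  (internal→external)
                  case stop:
                    X ↦ X
                  case retry:
                    X ↦ X
              case stop:
                offer{retry,data,done} ↦ select{retry,data,done}  (external→internal)
                  case retry:
                    end ↦ end
                  case data:
                    X ↦ X
                  case done:
                    X ↦ X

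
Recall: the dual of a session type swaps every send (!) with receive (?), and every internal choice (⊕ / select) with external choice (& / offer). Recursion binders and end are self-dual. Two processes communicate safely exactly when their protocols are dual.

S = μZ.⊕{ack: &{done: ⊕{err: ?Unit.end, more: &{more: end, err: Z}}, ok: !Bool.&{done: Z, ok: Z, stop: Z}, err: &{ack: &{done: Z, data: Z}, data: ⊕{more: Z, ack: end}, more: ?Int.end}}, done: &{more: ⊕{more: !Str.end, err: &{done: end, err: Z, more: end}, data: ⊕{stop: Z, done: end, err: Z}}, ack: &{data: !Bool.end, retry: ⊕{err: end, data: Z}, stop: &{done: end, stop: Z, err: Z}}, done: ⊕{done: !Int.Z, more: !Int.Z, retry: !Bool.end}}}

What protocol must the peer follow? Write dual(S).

μZ → μZ  (rec unchanged)
  ⊕{ack,done} → &{ack,done}  (⊕→&)
    • ack:
      &{done,ok,err} → ⊕{done,ok,err}  (offer→select)
        • done:
          ⊕{err,more} → &{err,more}  (⊕→&)
            • err:
              ?Unit → !Unit
                dual(end) = end
            • more:
              &{more,err} → ⊕{more,err}  (offer→select)
                • more:
                  dual(end) = end
                • err:
                  dual(Z) = Z
        • ok:
          !Bool → ?Bool
            &{done,ok,stop} → ⊕{done,ok,stop}  (offer→select)
              • done:
                dual(Z) = Z
              • ok:
                dual(Z) = Z
              • stop:
                dual(Z) = Z
        • err:
          &{ack,data,more} → ⊕{ack,data,more}  (offer→select)
            • ack:
              &{done,data} → ⊕{done,data}  (offer→select)
                • done:
                  dual(Z) = Z
                • data:
                  dual(Z) = Z
            • data:
              ⊕{more,ack} → &{more,ack}  (⊕→&)
                • more:
                  dual(Z) = Z
                • ack:
                  dual(end) = end
            • more:
              ?Int → !Int
                dual(end) = end
    • done:
      &{more,ack,done} → ⊕{more,ack,done}  (offer→select)
        • more:
          ⊕{more,err,data} → &{more,err,data}  (⊕→&)
            • more:
              !Str → ?Str
                dual(end) = end
            • err:
              &{done,err,more} → ⊕{done,err,more}  (offer→select)
                • done:
                  dual(end) = end
                • err:
                  dual(Z) = Z
                • more:
                  dual(end) = end
            • data:
              ⊕{stop,done,err} → &{stop,done,err}  (⊕→&)
                • stop:
                  dual(Z) = Z
                • done:
                  dual(end) = end
                • err:
                  dual(Z) = Z
        • ack:
          &{data,retry,stop} → ⊕{data,retry,stop}  (offer→select)
            • data:
              !Bool → ?Bool
                dual(end) = end
            • retry:
              ⊕{err,data} → &{err,data}  (⊕→&)
                • err:
                  dual(end) = end
                • data:
                  dual(Z) = Z
            • stop:
              &{done,stop,err} → ⊕{done,stop,err}  (offer→select)
                • done:
                  dual(end) = end
                • stop:
                  dual(Z) = Z
                • err:
                  dual(Z) = Z
        • done:
          ⊕{done,more,retry} → &{done,more,retry}  (⊕→&)
            • done:
              !Int → ?Int
                dual(Z) = Z
            • more:
              !Int → ?Int
                dual(Z) = Z
            • retry:
              !Bool → ?Bool
                dual(end) = end

μZ.&{ack: ⊕{done: &{err: !Unit.end, more: ⊕{more: end, err: Z}}, ok: ?Bool.⊕{done: Z, ok: Z, stop: Z}, err: ⊕{ack: ⊕{done: Z, data: Z}, data: &{more: Z, ack: end}, more: !Int.end}}, done: ⊕{more: &{more: ?Str.end, err: ⊕{done: end, err: Z, more: end}, data: &{stop: Z, done: end, err: Z}}, ack: ⊕{data: ?Bool.end, retry: &{err: end, data: Z}, stop: ⊕{done: end, stop: Z, err: Z}}, done: &{done: ?Int.Z, more: ?Int.Z, retry: ?Bool.end}}}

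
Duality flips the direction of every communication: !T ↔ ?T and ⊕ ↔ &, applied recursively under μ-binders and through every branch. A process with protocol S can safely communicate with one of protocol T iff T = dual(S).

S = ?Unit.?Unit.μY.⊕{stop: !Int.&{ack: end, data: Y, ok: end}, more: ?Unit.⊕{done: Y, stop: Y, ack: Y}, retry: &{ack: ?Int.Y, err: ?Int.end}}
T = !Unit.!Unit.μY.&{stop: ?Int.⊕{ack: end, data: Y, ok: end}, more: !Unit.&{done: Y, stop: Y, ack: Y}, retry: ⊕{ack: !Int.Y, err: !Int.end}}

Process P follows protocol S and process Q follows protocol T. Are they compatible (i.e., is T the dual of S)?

?Unit ‖ !Unit  match
  ?Unit ‖ !Unit  match
    μY ‖ μY  match (μ self-dual)
      ⊕{stop,more,retry} ‖ &{stop,more,retry}  match labels match
        case stop:
          !Int ‖ ?Int  match
            &{ack,data,ok} ‖ ⊕{ack,data,ok}  match labels match
              case ack:
                end ‖ end  match
              case data:
                Y ‖ Y  match
              case ok:
                end ‖ end  match
        case more:
          ?Unit ‖ !Unit  match
            ⊕{done,stop,ack} ‖ &{done,stop,ack}  match labels match
              case done:
                Y ‖ Y  match
              case stop:
                Y ‖ Y  match
              case ack:
                Y ‖ Y  match
        case retry:
          &{ack,err} ‖ ⊕{ack,err}  match labels match
            case ack:
              ?Int ‖ !Int  match
                Y ‖ Y  match
            case err:
              ?Int ‖ !Int  match
                end ‖ end  match

YES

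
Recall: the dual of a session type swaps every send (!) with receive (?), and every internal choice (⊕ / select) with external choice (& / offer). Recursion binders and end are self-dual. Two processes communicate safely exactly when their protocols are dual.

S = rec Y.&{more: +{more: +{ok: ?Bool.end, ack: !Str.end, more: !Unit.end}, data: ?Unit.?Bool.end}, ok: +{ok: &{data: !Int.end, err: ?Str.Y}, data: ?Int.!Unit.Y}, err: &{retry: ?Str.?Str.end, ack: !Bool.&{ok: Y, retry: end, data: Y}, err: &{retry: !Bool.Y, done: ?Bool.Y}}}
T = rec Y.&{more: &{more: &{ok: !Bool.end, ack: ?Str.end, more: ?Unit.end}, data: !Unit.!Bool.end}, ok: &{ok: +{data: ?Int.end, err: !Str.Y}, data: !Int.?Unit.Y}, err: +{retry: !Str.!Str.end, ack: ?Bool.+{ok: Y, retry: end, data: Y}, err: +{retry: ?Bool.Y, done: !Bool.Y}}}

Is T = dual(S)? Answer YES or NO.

rec Y vs rec Y  ✓ (rec unchanged)
  &{more,ok,err} vs &{more,ok,err}  ✗ choice polarity not flipped — not dual

NO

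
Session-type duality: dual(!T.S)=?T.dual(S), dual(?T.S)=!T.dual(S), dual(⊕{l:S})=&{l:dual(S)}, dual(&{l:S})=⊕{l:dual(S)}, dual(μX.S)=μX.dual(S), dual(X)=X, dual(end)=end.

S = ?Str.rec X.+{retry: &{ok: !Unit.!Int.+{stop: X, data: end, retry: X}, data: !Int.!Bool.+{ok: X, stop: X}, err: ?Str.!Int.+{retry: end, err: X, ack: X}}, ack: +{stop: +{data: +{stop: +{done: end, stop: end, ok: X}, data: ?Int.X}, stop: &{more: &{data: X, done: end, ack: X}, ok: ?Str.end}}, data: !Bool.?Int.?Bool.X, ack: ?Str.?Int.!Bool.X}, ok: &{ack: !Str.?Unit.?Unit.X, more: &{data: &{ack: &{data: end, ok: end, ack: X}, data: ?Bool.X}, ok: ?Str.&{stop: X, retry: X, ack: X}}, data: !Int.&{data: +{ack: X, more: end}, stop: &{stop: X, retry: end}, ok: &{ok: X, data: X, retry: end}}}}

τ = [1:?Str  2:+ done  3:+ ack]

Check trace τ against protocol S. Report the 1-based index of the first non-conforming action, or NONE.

2

[1] ?Str  match  now at rec X.…
[2] got + done, protocol expects + retry or + ack or + ok  ✗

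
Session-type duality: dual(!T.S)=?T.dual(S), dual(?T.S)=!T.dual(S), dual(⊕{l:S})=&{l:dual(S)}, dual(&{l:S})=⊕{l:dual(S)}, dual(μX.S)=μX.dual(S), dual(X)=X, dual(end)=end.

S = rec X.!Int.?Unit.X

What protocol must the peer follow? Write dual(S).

rec X → rec X  (rec unchanged)
  !Int → ?Int
    ?Unit → !Unit
      X ↦ X

rec X.?Int.!Unit.X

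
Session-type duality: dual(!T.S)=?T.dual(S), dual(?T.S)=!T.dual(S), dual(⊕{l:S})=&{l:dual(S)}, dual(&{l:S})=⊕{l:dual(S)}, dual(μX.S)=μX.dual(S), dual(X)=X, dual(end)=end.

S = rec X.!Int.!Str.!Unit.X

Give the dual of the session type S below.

rec X.?Int.?Str.?Unit.X

rec X = rec X  (μ self-dual)
  !Int = ?Int
    !Str = ?Str
      !Unit = ?Unit
        X self-dual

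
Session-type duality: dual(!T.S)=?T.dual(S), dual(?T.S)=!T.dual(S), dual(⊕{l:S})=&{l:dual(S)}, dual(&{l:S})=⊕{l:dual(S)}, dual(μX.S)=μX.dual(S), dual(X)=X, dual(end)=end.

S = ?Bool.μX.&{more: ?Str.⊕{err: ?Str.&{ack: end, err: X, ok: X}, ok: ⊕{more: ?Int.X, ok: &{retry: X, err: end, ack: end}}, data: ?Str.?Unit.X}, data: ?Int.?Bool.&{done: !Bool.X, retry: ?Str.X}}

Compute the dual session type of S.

?Bool = !Bool
  μX = μX  (binder kept)
    &{more,data} = ⊕{more,data}  (external→internal)
      [more]
        ?Str = !Str
          ⊕{err,ok,data} = &{err,ok,data}  (select→offer)
            [err]
              ?Str = !Str
                &{ack,err,ok} = ⊕{ack,err,ok}  (external→internal)
                  [ack]
                    end ↦ end
                  [err]
                    X ↦ X
                  [ok]
                    X ↦ X
            [ok]
              ⊕{more,ok} = &{more,ok}  (select→offer)
                [more]
                  ?Int = !Int
                    X ↦ X
                [ok]
                  &{retry,err,ack} = ⊕{retry,err,ack}  (external→internal)
                    [retry]
                      X ↦ X
                    [err]
                      end ↦ end
                    [ack]
                      end ↦ end
            [data]
              ?Str = !Str
                ?Unit = !Unit
                  X ↦ X
      [data]
        ?Int = !Int
          ?Bool = !Bool
            &{done,retry} = ⊕{done,retry}  (external→internal)
              [done]
                !Bool = ?Bool
                  X ↦ X
              [retry]
                ?Str = !Str
                  X ↦ X

!Bool.μX.⊕{more: !Str.&{err: !Str.⊕{ack: end, err: X, ok: X}, ok: &{more: !Int.X, ok: ⊕{retry: X, err: end, ack: end}}, data: !Str.!Unit.X}, data: !Int.!Bool.⊕{done: ?Bool.X, retry: !Str.X}}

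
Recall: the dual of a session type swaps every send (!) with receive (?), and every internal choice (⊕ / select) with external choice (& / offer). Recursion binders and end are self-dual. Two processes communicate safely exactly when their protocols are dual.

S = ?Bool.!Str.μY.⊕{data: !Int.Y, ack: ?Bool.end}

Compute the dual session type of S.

?Bool = !Bool
  !Str = ?Str
    μY = μY  (μ self-dual)
      ⊕{data,ack} = &{data,ack}  (internal→external)
        [data]
          !Int = ?Int
            Y self-dual
        [ack]
          ?Bool = !Bool
            end self-dual

!Bool.?Str.μY.&{data: ?Int.Y, ack: !Bool.end}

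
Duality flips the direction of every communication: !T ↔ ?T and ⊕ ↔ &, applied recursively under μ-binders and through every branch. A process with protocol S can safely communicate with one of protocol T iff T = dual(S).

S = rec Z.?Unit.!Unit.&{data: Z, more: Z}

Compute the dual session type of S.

rec Z.!Unit.?Unit.+{data: Z, more: Z}

rec Z ↦ rec Z  (rec unchanged)
  ?Unit ↦ !Unit
    !Unit ↦ ?Unit
      &{data,more} ↦ +{data,more}  (&→⊕)
        • data:
          Z ↦ Z
        • more:
          Z ↦ Z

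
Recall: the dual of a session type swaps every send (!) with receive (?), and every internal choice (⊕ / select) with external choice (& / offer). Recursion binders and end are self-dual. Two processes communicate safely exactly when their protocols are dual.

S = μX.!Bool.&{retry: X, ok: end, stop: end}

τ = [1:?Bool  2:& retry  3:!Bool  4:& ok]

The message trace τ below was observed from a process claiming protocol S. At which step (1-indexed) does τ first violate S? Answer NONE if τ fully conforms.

step 1: got ?Bool, protocol expects !Bool  ✗

1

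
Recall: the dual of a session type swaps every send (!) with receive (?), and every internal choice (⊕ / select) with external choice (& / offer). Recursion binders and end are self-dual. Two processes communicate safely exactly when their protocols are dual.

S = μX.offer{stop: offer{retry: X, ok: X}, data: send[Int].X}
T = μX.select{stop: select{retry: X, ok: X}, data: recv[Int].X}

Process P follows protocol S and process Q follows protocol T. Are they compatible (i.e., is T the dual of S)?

μX vs μX  ok (μ self-dual)
  offer{stop,data} vs select{stop,data}  ok labels match
    • stop:
      offer{retry,ok} vs select{retry,ok}  ok labels match
        • retry:
          X vs X  ok
        • ok:
          X vs X  ok
    • data:
      send[Int] vs recv[Int]  ok
        X vs X  ok

YES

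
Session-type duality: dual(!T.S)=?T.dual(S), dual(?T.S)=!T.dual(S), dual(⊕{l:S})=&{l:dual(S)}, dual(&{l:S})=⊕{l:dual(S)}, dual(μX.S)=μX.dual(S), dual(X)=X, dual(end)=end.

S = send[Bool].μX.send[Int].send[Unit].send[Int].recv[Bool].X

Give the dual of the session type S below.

send[Bool] ↦ recv[Bool]
  μX ↦ μX  (rec unchanged)
    send[Int] ↦ recv[Int]
      send[Unit] ↦ recv[Unit]
        send[Int] ↦ recv[Int]
          recv[Bool] ↦ send[Bool]
            dual(X) = X

recv[Bool].μX.recv[Int].recv[Unit].recv[Int].send[Bool].X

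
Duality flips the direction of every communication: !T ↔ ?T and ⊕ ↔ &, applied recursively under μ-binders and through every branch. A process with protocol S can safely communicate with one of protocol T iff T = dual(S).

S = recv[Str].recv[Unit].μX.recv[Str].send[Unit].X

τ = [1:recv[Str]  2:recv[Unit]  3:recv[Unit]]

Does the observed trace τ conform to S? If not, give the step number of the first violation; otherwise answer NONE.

3

@1 recv[Str]  ✓  residual = recv[Unit].μX.…
@2 recv[Unit]  ✓  residual = μX.…
@3 got recv[Unit], protocol expects recv[Str]  ✗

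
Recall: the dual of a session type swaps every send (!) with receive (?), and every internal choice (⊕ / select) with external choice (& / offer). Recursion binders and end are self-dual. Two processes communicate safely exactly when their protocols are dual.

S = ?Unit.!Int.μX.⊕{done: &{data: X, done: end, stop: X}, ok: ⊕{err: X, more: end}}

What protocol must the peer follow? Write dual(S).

?Unit → !Unit
  !Int → ?Int
    μX → μX  (binder kept)
      ⊕{done,ok} → &{done,ok}  (select→offer)
        • done:
          &{data,done,stop} → ⊕{data,done,stop}  (offer→select)
            • data:
              dual(X) = X
            • done:
              dual(end) = end
            • stop:
              dual(X) = X
        • ok:
          ⊕{err,more} → &{err,more}  (select→offer)
            • err:
              dual(X) = X
            • more:
              dual(end) = end

!Unit.?Int.μX.&{done: ⊕{data: X, done: end, stop: X}, ok: &{err: X, more: end}}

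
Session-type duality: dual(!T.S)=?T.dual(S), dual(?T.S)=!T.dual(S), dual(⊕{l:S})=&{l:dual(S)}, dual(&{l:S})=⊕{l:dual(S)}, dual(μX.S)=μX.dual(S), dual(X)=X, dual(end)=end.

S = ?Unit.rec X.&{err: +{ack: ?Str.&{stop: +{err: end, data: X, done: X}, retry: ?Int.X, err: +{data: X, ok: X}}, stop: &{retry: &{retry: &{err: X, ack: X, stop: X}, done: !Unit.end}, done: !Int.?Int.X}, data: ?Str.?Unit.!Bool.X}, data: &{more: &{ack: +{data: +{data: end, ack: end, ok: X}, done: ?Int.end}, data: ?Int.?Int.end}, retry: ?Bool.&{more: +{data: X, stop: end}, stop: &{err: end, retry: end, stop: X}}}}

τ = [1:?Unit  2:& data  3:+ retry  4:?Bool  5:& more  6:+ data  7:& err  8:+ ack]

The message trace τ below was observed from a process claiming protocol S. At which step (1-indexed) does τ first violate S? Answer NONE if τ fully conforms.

[1] ?Unit  ok  now at rec X.…
[2] & data  ok  now at &{more: &{ack: +{data: +{data: end, ack: end, ok: rec X.…}, done: ?Int.end}, data: ?Int.?Int.end}, retry: ?Bool.&{more: +{data: rec X.…, stop: end}, stop: &{err: end, retry: end, stop: rec X.…}}}
[3] got + retry, protocol expects & more or & retry  ✗

3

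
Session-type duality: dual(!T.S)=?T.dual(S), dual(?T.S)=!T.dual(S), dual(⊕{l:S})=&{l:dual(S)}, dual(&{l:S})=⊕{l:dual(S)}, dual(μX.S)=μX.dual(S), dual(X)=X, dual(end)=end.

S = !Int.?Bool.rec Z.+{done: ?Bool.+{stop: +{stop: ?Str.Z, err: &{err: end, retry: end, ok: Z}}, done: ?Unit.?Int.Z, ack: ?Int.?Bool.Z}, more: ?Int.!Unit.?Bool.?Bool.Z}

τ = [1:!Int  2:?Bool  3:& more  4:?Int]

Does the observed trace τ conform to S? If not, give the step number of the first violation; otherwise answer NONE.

3

[1] !Int  ok  state: ?Bool.rec Z.…
[2] ?Bool  ok  state: rec Z.…
[3] got & more, protocol expects + done or + more  ✗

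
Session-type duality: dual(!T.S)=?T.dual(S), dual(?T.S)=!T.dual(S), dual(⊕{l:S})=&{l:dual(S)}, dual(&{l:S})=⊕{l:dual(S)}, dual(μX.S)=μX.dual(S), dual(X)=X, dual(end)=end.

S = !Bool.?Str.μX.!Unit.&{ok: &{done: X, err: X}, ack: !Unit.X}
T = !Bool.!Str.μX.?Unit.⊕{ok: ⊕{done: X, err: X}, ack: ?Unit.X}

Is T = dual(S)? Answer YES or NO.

!Bool | !Bool  ✗ same direction on both sides — not dual

NO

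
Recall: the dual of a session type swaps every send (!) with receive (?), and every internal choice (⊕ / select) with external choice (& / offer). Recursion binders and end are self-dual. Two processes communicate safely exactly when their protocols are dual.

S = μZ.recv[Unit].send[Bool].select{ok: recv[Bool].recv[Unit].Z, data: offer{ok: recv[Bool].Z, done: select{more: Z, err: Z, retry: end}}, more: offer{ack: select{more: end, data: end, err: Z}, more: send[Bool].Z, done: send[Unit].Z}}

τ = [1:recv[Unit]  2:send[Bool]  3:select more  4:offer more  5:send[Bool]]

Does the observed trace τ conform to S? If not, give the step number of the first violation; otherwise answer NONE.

NONE

step 1: recv[Unit]  ok  now at send[Bool].select{ok: recv[Bool].recv[Unit].μZ.…, data: offer{ok: recv[Bool].μZ.…, done: select{more: μZ.…, err: μZ.…, retry: end}}, more: offer{ack: select{more: end, data: end, err: μZ.…}, more: send[Bool].μZ.…, done: send[Unit].μZ.…}}
step 2: send[Bool]  ok  now at select{ok: recv[Bool].recv[Unit].μZ.…, data: offer{ok: recv[Bool].μZ.…, done: select{more: μZ.…, err: μZ.…, retry: end}}, more: offer{ack: select{more: end, data: end, err: μZ.…}, more: send[Bool].μZ.…, done: send[Unit].μZ.…}}
step 3: select more  ok  now at offer{ack: select{more: end, data: end, err: μZ.…}, more: send[Bool].μZ.…, done: send[Unit].μZ.…}
step 4: offer more  ok  now at send[Bool].μZ.…
step 5: send[Bool]  ok  now at μZ.…
τ conforms to S (length 5)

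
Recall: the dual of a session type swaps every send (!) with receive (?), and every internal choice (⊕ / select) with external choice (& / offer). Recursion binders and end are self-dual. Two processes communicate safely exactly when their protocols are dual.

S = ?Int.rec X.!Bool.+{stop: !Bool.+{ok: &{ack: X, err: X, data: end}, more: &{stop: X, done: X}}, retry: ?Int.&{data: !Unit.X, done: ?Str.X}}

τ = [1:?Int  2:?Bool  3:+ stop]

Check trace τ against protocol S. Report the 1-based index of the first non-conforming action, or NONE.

step 1: ?Int  ✓  state: rec X.…
step 2: got ?Bool, protocol expects !Bool  ✗

2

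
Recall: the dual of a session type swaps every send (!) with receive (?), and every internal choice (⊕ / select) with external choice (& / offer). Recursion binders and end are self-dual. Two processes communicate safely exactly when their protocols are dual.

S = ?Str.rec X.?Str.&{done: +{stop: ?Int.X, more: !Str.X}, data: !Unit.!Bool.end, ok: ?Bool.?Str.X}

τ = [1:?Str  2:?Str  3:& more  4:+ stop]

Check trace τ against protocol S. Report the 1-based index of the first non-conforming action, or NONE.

step 1: ?Str  ✓  residual = rec X.…
step 2: ?Str  ✓  residual = &{done: +{stop: ?Int.rec X.…, more: !Str.rec X.…}, data: !Unit.!Bool.end, ok: ?Bool.?Str.rec X.…}
step 3: got & more, protocol expects & done or & data or & ok  ✗

3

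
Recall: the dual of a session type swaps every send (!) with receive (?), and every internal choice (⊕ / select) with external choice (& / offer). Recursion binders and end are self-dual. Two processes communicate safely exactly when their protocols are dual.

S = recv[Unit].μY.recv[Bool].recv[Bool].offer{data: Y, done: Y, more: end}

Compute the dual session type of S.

send[Unit].μY.send[Bool].send[Bool].select{data: Y, done: Y, more: end}

recv[Unit] = send[Unit]
  μY = μY  (rec unchanged)
    recv[Bool] = send[Bool]
      recv[Bool] = send[Bool]
        offer{data,done,more} = select{data,done,more}  (offer→select)
          [data]
            Y self-dual
          [done]
            Y self-dual
          [more]
            end self-dual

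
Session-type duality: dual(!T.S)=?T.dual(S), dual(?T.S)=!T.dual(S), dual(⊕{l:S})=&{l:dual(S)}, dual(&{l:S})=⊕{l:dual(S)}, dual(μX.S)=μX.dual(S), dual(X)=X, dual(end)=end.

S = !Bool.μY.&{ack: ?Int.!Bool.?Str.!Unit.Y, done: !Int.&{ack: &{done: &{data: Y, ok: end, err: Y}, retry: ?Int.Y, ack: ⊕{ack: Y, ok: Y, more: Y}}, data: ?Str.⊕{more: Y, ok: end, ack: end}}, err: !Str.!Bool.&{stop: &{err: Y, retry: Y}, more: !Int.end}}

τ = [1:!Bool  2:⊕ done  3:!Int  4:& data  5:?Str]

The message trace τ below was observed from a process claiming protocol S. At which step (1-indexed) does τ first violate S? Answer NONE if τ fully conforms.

[1] !Bool  ✓  residual = μY.…
[2] got ⊕ done, protocol expects & ack or & done or & err  ✗

2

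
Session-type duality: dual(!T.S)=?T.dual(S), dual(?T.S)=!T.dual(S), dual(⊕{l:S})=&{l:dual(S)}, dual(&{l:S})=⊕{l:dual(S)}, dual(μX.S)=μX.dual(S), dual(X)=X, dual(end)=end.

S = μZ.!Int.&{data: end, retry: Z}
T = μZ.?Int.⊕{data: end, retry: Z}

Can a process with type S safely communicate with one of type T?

μZ vs μZ  match (μ self-dual)
  !Int vs ?Int  match
    &{data,retry} vs ⊕{data,retry}  match label sets agree
      case data:
        end vs end  match
      case retry:
        Z vs Z  match

YES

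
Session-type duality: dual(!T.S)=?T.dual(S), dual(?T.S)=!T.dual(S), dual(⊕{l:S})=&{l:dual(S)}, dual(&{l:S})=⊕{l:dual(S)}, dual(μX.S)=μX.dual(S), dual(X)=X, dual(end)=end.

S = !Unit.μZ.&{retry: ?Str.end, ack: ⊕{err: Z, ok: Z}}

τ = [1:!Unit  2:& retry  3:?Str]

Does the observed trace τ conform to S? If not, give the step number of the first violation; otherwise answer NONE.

[1] !Unit  ok  cont: μZ.…
[2] & retry  ok  cont: ?Str.end
[3] ?Str  ok  cont: end
all 3 steps conform

NONE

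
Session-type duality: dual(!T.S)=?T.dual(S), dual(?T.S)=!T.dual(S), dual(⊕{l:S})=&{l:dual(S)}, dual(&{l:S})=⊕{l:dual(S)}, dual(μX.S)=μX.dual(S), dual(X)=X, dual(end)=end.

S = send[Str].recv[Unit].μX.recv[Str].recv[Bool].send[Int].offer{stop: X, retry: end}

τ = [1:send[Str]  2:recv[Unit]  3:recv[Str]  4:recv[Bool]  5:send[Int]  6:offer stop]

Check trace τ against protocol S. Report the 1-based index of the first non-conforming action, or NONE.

@1 send[Str]  ✓  residual = recv[Unit].μX.…
@2 recv[Unit]  ✓  residual = μX.…
@3 recv[Str]  ✓  residual = recv[Bool].send[Int].offer{stop: μX.…, retry: end}
@4 recv[Bool]  ✓  residual = send[Int].offer{stop: μX.…, retry: end}
@5 send[Int]  ✓  residual = offer{stop: μX.…, retry: end}
@6 offer stop  ✓  residual = μX.…
all 6 steps conform

NONE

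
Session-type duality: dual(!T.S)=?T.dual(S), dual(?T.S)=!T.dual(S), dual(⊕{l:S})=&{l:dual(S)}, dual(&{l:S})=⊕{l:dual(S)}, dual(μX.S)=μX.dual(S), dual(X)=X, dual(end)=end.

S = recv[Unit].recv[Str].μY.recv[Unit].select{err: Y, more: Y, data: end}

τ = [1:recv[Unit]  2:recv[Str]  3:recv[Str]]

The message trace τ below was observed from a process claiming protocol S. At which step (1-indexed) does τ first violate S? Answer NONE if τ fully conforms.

@1 recv[Unit]  ok  residual = recv[Str].μY.…
@2 recv[Str]  ok  residual = μY.…
@3 got recv[Str], protocol expects recv[Unit]  ✗

3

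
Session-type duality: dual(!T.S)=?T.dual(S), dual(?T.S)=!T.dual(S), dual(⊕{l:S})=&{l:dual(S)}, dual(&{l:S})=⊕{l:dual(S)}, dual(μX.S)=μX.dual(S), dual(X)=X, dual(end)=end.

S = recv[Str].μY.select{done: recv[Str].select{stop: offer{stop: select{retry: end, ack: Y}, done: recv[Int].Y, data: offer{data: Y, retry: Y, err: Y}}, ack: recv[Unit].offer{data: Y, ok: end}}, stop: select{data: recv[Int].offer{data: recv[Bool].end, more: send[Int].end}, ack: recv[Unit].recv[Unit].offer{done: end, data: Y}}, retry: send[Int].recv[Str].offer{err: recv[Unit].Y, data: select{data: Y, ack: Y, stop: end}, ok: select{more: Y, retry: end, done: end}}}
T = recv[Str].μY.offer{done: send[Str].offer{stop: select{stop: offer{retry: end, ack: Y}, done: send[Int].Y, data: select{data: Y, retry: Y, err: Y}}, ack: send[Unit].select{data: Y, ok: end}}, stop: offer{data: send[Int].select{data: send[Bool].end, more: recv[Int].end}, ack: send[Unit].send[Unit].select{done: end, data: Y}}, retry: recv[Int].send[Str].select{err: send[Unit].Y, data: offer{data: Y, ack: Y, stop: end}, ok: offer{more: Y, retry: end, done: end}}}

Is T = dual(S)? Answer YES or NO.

NO

recv[Str] | recv[Str]  ✗ same direction on both sides — not dual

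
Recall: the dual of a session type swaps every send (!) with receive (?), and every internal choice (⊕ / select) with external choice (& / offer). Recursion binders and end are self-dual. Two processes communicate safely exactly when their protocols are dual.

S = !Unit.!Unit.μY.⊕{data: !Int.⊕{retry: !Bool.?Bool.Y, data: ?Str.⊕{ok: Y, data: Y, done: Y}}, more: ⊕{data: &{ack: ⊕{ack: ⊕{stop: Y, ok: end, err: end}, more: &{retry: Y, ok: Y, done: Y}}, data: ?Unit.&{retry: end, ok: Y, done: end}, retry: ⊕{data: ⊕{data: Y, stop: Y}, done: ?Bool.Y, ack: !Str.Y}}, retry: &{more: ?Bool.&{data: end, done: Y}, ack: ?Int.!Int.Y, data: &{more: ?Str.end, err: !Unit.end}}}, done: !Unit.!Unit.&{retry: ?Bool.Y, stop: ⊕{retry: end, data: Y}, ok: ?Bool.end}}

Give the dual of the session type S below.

!Unit = ?Unit
  !Unit = ?Unit
    μY = μY  (binder kept)
      ⊕{data,more,done} = &{data,more,done}  (⊕→&)
        • data:
          !Int = ?Int
            ⊕{retry,data} = &{retry,data}  (⊕→&)
              • retry:
                !Bool = ?Bool
                  ?Bool = !Bool
                    Y ↦ Y
              • data:
                ?Str = !Str
                  ⊕{ok,data,done} = &{ok,data,done}  (⊕→&)
                    • ok:
                      Y ↦ Y
                    • data:
                      Y ↦ Y
                    • done:
                      Y ↦ Y
        • more:
          ⊕{data,retry} = &{data,retry}  (⊕→&)
            • data:
              &{ack,data,retry} = ⊕{ack,data,retry}  (&→⊕)
                • ack:
                  ⊕{ack,more} = &{ack,more}  (⊕→&)
                    • ack:
                      ⊕{stop,ok,err} = &{stop,ok,err}  (⊕→&)
                        • stop:
                          Y ↦ Y
                        • ok:
                          end ↦ end
                        • err:
                          end ↦ end
                    • more:
                      &{retry,ok,done} = ⊕{retry,ok,done}  (&→⊕)
                        • retry:
                          Y ↦ Y
                        • ok:
                          Y ↦ Y
                        • done:
                          Y ↦ Y
                • data:
                  ?Unit = !Unit
                    &{retry,ok,done} = ⊕{retry,ok,done}  (&→⊕)
                      • retry:
                        end ↦ end
                      • ok:
                        Y ↦ Y
                      • done:
                        end ↦ end
                • retry:
                  ⊕{data,done,ack} = &{data,done,ack}  (⊕→&)
                    • data:
                      ⊕{data,stop} = &{data,stop}  (⊕→&)
                        • data:
                          Y ↦ Y
                        • stop:
                          Y ↦ Y
                    • done:
                      ?Bool = !Bool
                        Y ↦ Y
                    • ack:
                      !Str = ?Str
                        Y ↦ Y
            • retry:
              &{more,ack,data} = ⊕{more,ack,data}  (&→⊕)
                • more:
                  ?Bool = !Bool
                    &{data,done} = ⊕{data,done}  (&→⊕)
                      • data:
                        end ↦ end
                      • done:
                        Y ↦ Y
                • ack:
                  ?Int = !Int
                    !Int = ?Int
                      Y ↦ Y
                • data:
                  &{more,err} = ⊕{more,err}  (&→⊕)
                    • more:
                      ?Str = !Str
                        end ↦ end
                    • err:
                      !Unit = ?Unit
                        end ↦ end
        • done:
          !Unit = ?Unit
            !Unit = ?Unit
              &{retry,stop,ok} = ⊕{retry,stop,ok}  (&→⊕)
                • retry:
                  ?Bool = !Bool
                    Y ↦ Y
                • stop:
                  ⊕{retry,data} = &{retry,data}  (⊕→&)
                    • retry:
                      end ↦ end
                    • data:
                      Y ↦ Y
                • ok:
                  ?Bool = !Bool
                    end ↦ end

?Unit.?Unit.μY.&{data: ?Int.&{retry: ?Bool.!Bool.Y, data: !Str.&{ok: Y, data: Y, done: Y}}, more: &{data: ⊕{ack: &{ack: &{stop: Y, ok: end, err: end}, more: ⊕{retry: Y, ok: Y, done: Y}}, data: !Unit.⊕{retry: end, ok: Y, done: end}, retry: &{data: &{data: Y, stop: Y}, done: !Bool.Y, ack: ?Str.Y}}, retry: ⊕{more: !Bool.⊕{data: end, done: Y}, ack: !Int.?Int.Y, data: ⊕{more: !Str.end, err: ?Unit.end}}}, done: ?Unit.?Unit.⊕{retry: !Bool.Y, stop: &{retry: end, data: Y}, ok: !Bool.end}}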